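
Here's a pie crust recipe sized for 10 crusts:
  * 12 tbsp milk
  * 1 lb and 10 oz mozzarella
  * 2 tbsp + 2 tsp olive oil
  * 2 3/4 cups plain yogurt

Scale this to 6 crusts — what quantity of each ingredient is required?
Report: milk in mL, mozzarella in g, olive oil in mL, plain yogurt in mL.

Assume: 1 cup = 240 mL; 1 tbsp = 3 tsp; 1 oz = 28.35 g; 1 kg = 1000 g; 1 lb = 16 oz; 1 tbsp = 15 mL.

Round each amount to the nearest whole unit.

Scaling factor: 6/10 = 3/5 = 0.6.
milk: 12 tbsp × 3/5 × 15 mL/tbsp = 108 mL
mozzarella: (1 lb + 10 oz = 1.625 lb) × 3/5 × 16 oz/lb × 28.35 g/oz ≈ 442 g
olive oil: (2 tbsp + 2 tsp = 8/3 tbsp) × 3/5 × 15 mL/tbsp = 24 mL
plain yogurt: 2.75 cup × 3/5 × 240 mL/cup = 396 mL

milk: 108 mL; mozzarella: 442 g; olive oil: 24 mL; plain yogurt: 396 mL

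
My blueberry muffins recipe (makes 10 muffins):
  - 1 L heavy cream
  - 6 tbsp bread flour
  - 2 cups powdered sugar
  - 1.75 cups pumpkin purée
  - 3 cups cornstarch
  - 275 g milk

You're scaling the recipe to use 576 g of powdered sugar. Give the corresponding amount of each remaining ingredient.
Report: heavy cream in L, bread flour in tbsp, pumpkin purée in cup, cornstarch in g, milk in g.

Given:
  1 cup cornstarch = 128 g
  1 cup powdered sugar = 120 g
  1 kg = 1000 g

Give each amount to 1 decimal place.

heavy cream: 2.4 L; bread flour: 14.4 tbsp; pumpkin purée: 4.2 cup; cornstarch: 921.6 g; milk: 660.0 g

The original recipe has 240 g of powdered sugar, so the scaling factor is 576 ÷ 240 = 12/5 = 2.4.
heavy cream: 1 L × 12/5 = 2.4 L
bread flour: 6 tbsp × 12/5 = 14.4 tbsp
pumpkin purée: 1.75 cup × 12/5 = 4.2 cup
cornstarch: 3 cup × 12/5 × 128 g/cup = 921.6 g
milk: 275 g × 12/5 = 660.0 g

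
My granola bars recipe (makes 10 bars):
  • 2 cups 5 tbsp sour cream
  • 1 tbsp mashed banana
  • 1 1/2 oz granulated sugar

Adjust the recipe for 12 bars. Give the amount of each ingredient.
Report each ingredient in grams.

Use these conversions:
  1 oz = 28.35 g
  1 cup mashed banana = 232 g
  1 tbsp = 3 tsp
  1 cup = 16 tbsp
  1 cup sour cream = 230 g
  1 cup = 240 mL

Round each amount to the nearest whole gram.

sour cream: 638 g; mashed banana: 17 g; granulated sugar: 51 g

Scaling factor: 12/10 = 6/5 = 1.2.
sour cream: (2 cup + 5 tbsp = 2.3125 cup) × 6/5 × 230 g/cup ≈ 638 g
mashed banana: 1 tbsp × 6/5 ÷ 16 tbsp/cup × 232 g/cup ≈ 17 g
granulated sugar: 1.5 oz × 6/5 × 28.35 g/oz ≈ 51 g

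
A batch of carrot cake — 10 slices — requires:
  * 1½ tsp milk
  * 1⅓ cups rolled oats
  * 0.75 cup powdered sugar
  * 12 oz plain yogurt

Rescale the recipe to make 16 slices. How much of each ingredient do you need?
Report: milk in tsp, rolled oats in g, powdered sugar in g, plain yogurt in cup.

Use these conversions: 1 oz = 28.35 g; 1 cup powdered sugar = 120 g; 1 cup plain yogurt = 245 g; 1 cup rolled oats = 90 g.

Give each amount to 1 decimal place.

milk: 2.4 tsp; rolled oats: 192.0 g; powdered sugar: 144.0 g; plain yogurt: 2.2 cup

Scaling factor: 16/10 = 8/5 = 1.6.
milk: 1.5 tsp × 8/5 = 2.4 tsp
rolled oats: 4/3 cup × 8/5 × 90 g/cup = 192.0 g
powdered sugar: 0.75 cup × 8/5 × 120 g/cup = 144.0 g
plain yogurt: 12 oz × 8/5 × 28.35 g/oz ÷ 245 g/cup ≈ 2.2 cup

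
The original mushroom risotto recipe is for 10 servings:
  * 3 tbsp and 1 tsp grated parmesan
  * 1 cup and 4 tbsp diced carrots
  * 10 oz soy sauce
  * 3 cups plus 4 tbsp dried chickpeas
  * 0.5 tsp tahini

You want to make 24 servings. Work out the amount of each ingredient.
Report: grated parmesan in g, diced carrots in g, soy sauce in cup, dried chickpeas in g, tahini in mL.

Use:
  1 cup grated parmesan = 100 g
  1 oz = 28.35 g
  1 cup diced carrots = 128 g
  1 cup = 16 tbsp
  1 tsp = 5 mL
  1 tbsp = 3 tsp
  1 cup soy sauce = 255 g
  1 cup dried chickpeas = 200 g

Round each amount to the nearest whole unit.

grated parmesan: 50 g; diced carrots: 384 g; soy sauce: 3 cup; dried chickpeas: 1560 g; tahini: 6 mL

Scaling factor: 24/10 = 12/5 = 2.4.
grated parmesan: (3 tbsp + 1 tsp = 10/3 tbsp) × 12/5 ÷ 16 tbsp/cup × 100 g/cup = 50 g
diced carrots: (1 cup + 4 tbsp = 1.25 cup) × 12/5 × 128 g/cup = 384 g
soy sauce: 10 oz × 12/5 × 28.35 g/oz ÷ 255 g/cup ≈ 3 cup
dried chickpeas: (3 cup + 4 tbsp = 3.25 cup) × 12/5 × 200 g/cup = 1560 g
tahini: 0.5 tsp × 12/5 × 5 mL/tsp = 6 mL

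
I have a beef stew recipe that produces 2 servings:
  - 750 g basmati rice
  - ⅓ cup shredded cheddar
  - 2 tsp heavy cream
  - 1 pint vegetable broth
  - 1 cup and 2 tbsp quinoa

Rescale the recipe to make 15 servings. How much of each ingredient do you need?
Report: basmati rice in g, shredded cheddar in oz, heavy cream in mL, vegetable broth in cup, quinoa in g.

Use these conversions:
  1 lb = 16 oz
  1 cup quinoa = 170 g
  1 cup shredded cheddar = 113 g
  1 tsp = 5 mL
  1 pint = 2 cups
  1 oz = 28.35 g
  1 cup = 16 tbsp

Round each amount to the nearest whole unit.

Scaling factor: 15/2 = 7.5.
basmati rice: 750 g × 15/2 = 5625 g
shredded cheddar: 1/3 cup × 15/2 × 113 g/cup ÷ 28.35 g/oz ≈ 10 oz
heavy cream: 2 tsp × 15/2 × 5 mL/tsp = 75 mL
vegetable broth: 1 pint × 15/2 × 2 cup/pint = 15 cup
quinoa: (1 cup + 2 tbsp = 1.125 cup) × 15/2 × 170 g/cup ≈ 1434 g

basmati rice: 5625 g; shredded cheddar: 10 oz; heavy cream: 75 mL; vegetable broth: 15 cup; quinoa: 1434 g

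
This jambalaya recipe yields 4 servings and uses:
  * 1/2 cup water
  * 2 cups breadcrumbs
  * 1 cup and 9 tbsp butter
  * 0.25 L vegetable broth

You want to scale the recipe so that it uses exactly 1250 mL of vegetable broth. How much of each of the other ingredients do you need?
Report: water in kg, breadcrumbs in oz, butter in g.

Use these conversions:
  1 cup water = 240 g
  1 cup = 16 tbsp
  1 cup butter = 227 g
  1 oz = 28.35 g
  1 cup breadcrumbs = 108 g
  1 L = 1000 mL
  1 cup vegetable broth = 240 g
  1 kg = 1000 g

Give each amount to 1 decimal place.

The original recipe has 250 mL of vegetable broth, so the scaling factor is 1250 ÷ 250 = 5.
water: 0.5 cup × 5 × 240 g/cup ÷ 1000 g/kg = 0.6 kg
breadcrumbs: 2 cup × 5 × 108 g/cup ÷ 28.35 g/oz ≈ 38.1 oz
butter: (1 cup + 9 tbsp = 1.5625 cup) × 5 × 227 g/cup ≈ 1773.4 g

water: 0.6 kg; breadcrumbs: 38.1 oz; butter: 1773.4 g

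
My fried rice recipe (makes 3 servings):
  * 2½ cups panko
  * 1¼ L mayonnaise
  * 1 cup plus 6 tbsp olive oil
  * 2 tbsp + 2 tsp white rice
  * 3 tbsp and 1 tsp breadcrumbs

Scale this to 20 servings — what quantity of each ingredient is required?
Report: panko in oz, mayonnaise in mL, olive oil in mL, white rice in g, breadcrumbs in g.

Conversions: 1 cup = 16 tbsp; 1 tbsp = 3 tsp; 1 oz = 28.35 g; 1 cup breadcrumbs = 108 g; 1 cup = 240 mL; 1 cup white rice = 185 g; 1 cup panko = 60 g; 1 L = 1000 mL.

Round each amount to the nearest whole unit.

panko: 35 oz; mayonnaise: 8333 mL; olive oil: 2200 mL; white rice: 206 g; breadcrumbs: 150 g

Scaling factor: 20/3.
panko: 2.5 cup × 20/3 × 60 g/cup ÷ 28.35 g/oz ≈ 35 oz
mayonnaise: 1.25 L × 20/3 × 1000 mL/L ≈ 8333 mL
olive oil: (1 cup + 6 tbsp = 1.375 cup) × 20/3 × 240 mL/cup = 2200 mL
white rice: (2 tbsp + 2 tsp = 8/3 tbsp) × 20/3 ÷ 16 tbsp/cup × 185 g/cup ≈ 206 g
breadcrumbs: (3 tbsp + 1 tsp = 10/3 tbsp) × 20/3 ÷ 16 tbsp/cup × 108 g/cup = 150 g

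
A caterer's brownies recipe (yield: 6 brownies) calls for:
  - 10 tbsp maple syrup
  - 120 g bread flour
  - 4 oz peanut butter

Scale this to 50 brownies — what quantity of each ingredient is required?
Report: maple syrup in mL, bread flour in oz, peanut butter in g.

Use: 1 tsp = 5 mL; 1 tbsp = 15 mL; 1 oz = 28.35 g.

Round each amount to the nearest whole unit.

Scaling factor: 50/6 = 25/3.
maple syrup: 10 tbsp × 25/3 × 15 mL/tbsp = 1250 mL
bread flour: 120 g × 25/3 ÷ 28.35 g/oz ≈ 35 oz
peanut butter: 4 oz × 25/3 × 28.35 g/oz = 945 g

maple syrup: 1250 mL; bread flour: 35 oz; peanut butter: 945 g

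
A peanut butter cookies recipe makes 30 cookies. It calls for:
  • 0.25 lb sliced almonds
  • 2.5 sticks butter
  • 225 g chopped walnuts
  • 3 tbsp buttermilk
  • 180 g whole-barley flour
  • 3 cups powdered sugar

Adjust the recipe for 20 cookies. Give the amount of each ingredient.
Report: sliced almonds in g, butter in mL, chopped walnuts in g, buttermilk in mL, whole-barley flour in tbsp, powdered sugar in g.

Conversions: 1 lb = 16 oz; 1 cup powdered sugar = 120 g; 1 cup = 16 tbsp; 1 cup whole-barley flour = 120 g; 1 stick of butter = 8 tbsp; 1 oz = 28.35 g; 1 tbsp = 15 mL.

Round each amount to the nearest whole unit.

sliced almonds: 76 g; butter: 200 mL; chopped walnuts: 150 g; buttermilk: 30 mL; whole-barley flour: 16 tbsp; powdered sugar: 240 g

Scaling factor: 20/30 = 2/3.
sliced almonds: 0.25 lb × 2/3 × 16 oz/lb × 28.35 g/oz ≈ 76 g
butter: 2.5 stick × 2/3 × 8 tbsp/stick × 15 mL/tbsp = 200 mL
chopped walnuts: 225 g × 2/3 = 150 g
buttermilk: 3 tbsp × 2/3 × 15 mL/tbsp = 30 mL
whole-barley flour: 180 g × 2/3 ÷ 120 g/cup × 16 tbsp/cup = 16 tbsp
powdered sugar: 3 cup × 2/3 × 120 g/cup = 240 g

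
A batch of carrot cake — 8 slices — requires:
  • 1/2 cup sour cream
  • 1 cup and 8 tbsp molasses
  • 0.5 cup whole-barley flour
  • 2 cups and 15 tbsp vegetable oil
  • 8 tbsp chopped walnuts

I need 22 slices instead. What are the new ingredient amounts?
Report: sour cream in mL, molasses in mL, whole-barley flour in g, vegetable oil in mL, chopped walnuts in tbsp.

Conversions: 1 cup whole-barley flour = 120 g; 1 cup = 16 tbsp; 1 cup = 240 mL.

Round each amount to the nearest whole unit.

Scaling factor: 22/8 = 11/4 = 2.75.
sour cream: 0.5 cup × 11/4 × 240 mL/cup = 330 mL
molasses: (1 cup + 8 tbsp = 1.5 cup) × 11/4 × 240 mL/cup = 990 mL
whole-barley flour: 0.5 cup × 11/4 × 120 g/cup = 165 g
vegetable oil: (2 cup + 15 tbsp = 2.9375 cup) × 11/4 × 240 mL/cup ≈ 1939 mL
chopped walnuts: 8 tbsp × 11/4 = 22 tbsp

sour cream: 330 mL; molasses: 990 mL; whole-barley flour: 165 g; vegetable oil: 1939 mL; chopped walnuts: 22 tbsp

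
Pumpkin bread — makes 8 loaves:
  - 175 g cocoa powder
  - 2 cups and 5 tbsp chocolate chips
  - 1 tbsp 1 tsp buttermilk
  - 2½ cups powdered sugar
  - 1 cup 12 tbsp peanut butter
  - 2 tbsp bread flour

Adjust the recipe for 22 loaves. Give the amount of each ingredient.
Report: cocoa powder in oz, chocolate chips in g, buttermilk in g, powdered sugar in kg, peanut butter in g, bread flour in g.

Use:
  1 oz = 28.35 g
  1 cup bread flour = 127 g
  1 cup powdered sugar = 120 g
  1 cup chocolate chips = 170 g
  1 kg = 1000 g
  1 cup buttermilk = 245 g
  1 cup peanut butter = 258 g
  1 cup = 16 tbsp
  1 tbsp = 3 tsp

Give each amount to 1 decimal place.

cocoa powder: 17.0 oz; chocolate chips: 1081.1 g; buttermilk: 56.1 g; powdered sugar: 0.8 kg; peanut butter: 1241.6 g; bread flour: 43.7 g

Scaling factor: 22/8 = 11/4 = 2.75.
cocoa powder: 175 g × 11/4 ÷ 28.35 g/oz ≈ 17.0 oz
chocolate chips: (2 cup + 5 tbsp = 2.3125 cup) × 11/4 × 170 g/cup ≈ 1081.1 g
buttermilk: (1 tbsp + 1 tsp = 4/3 tbsp) × 11/4 ÷ 16 tbsp/cup × 245 g/cup ≈ 56.1 g
powdered sugar: 2.5 cup × 11/4 × 120 g/cup ÷ 1000 g/kg ≈ 0.8 kg
peanut butter: (1 cup + 12 tbsp = 1.75 cup) × 11/4 × 258 g/cup ≈ 1241.6 g
bread flour: 2 tbsp × 11/4 ÷ 16 tbsp/cup × 127 g/cup ≈ 43.7 g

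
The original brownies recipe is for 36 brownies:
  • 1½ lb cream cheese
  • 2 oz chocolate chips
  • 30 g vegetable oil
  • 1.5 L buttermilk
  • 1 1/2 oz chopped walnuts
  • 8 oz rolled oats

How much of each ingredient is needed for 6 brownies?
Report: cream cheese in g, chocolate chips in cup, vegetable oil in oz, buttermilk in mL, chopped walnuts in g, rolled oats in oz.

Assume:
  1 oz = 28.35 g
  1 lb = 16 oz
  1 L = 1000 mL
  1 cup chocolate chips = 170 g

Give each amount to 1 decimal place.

Scaling factor: 6/36 = 1/6.
cream cheese: 1.5 lb × 1/6 × 16 oz/lb × 28.35 g/oz = 113.4 g
chocolate chips: 2 oz × 1/6 × 28.35 g/oz ÷ 170 g/cup ≈ 0.1 cup
vegetable oil: 30 g × 1/6 ÷ 28.35 g/oz ≈ 0.2 oz
buttermilk: 1.5 L × 1/6 × 1000 mL/L = 250.0 mL
chopped walnuts: 1.5 oz × 1/6 × 28.35 g/oz ≈ 7.1 g
rolled oats: 8 oz × 1/6 ≈ 1.3 oz

cream cheese: 113.4 g; chocolate chips: 0.1 cup; vegetable oil: 0.2 oz; buttermilk: 250.0 mL; chopped walnuts: 7.1 g; rolled oats: 1.3 oz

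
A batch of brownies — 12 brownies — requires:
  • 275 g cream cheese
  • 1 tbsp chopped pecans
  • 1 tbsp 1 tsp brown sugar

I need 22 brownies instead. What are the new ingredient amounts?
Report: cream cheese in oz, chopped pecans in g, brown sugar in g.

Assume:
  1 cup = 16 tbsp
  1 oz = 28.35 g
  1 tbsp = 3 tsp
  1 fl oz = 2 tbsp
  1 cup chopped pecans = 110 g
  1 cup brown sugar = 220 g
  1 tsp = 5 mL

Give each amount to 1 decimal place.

Scaling factor: 22/12 = 11/6.
cream cheese: 275 g × 11/6 ÷ 28.35 g/oz ≈ 17.8 oz
chopped pecans: 1 tbsp × 11/6 ÷ 16 tbsp/cup × 110 g/cup ≈ 12.6 g
brown sugar: (1 tbsp + 1 tsp = 4/3 tbsp) × 11/6 ÷ 16 tbsp/cup × 220 g/cup ≈ 33.6 g

cream cheese: 17.8 oz; chopped pecans: 12.6 g; brown sugar: 33.6 g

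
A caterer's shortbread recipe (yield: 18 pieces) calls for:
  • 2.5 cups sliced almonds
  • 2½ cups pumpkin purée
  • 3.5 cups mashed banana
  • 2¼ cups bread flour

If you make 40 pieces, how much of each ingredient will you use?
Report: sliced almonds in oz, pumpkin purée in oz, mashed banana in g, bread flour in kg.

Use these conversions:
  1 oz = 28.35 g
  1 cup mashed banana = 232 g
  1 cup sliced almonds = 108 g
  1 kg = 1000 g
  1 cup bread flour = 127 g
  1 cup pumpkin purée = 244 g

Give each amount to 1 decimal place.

Scaling factor: 40/18 = 20/9.
sliced almonds: 2.5 cup × 20/9 × 108 g/cup ÷ 28.35 g/oz ≈ 21.2 oz
pumpkin purée: 2.5 cup × 20/9 × 244 g/cup ÷ 28.35 g/oz ≈ 47.8 oz
mashed banana: 3.5 cup × 20/9 × 232 g/cup ≈ 1804.4 g
bread flour: 2.25 cup × 20/9 × 127 g/cup ÷ 1000 g/kg ≈ 0.6 kg

sliced almonds: 21.2 oz; pumpkin purée: 47.8 oz; mashed banana: 1804.4 g; bread flour: 0.6 kg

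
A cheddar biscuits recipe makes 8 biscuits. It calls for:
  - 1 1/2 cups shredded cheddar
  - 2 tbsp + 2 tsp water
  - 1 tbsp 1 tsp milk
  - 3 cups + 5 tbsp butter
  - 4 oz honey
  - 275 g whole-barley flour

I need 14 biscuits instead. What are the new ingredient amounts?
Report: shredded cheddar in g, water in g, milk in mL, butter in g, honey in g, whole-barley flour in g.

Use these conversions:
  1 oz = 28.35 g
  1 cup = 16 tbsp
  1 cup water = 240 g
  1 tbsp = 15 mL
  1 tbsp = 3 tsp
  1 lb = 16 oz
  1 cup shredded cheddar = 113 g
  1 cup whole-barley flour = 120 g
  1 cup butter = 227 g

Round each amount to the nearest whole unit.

shredded cheddar: 297 g; water: 70 g; milk: 35 mL; butter: 1316 g; honey: 198 g; whole-barley flour: 481 g

Scaling factor: 14/8 = 7/4 = 1.75.
shredded cheddar: 1.5 cup × 7/4 × 113 g/cup ≈ 297 g
water: (2 tbsp + 2 tsp = 8/3 tbsp) × 7/4 ÷ 16 tbsp/cup × 240 g/cup = 70 g
milk: (1 tbsp + 1 tsp = 4/3 tbsp) × 7/4 × 15 mL/tbsp = 35 mL
butter: (3 cup + 5 tbsp = 3.3125 cup) × 7/4 × 227 g/cup ≈ 1316 g
honey: 4 oz × 7/4 × 28.35 g/oz ≈ 198 g
whole-barley flour: 275 g × 7/4 ≈ 481 g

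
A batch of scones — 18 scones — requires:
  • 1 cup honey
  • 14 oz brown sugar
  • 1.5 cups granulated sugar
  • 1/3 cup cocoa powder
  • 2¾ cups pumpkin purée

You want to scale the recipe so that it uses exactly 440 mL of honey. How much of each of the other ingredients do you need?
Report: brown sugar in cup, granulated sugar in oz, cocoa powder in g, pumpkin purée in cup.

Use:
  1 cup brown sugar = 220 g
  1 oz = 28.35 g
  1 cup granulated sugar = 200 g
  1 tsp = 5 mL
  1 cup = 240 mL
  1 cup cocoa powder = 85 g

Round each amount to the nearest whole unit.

The original recipe has 240 mL of honey, so the scaling factor is 440 ÷ 240 = 11/6.
brown sugar: 14 oz × 11/6 × 28.35 g/oz ÷ 220 g/cup ≈ 3 cup
granulated sugar: 1.5 cup × 11/6 × 200 g/cup ÷ 28.35 g/oz ≈ 19 oz
cocoa powder: 1/3 cup × 11/6 × 85 g/cup ≈ 52 g
pumpkin purée: 2.75 cup × 11/6 ≈ 5 cup

brown sugar: 3 cup; granulated sugar: 19 oz; cocoa powder: 52 g; pumpkin purée: 5 cup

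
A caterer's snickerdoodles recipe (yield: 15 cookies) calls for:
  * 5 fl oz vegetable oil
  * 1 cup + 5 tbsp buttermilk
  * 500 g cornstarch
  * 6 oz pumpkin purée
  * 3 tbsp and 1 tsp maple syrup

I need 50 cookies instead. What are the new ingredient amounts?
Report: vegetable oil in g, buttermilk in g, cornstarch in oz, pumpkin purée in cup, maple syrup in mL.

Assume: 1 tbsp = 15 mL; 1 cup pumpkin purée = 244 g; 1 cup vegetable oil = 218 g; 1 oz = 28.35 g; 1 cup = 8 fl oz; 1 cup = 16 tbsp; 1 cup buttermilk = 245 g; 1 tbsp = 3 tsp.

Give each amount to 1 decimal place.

Scaling factor: 50/15 = 10/3.
vegetable oil: 5 fl oz × 10/3 ÷ 8 fl oz/cup × 218 g/cup ≈ 454.2 g
buttermilk: (1 cup + 5 tbsp = 1.3125 cup) × 10/3 × 245 g/cup ≈ 1071.9 g
cornstarch: 500 g × 10/3 ÷ 28.35 g/oz ≈ 58.8 oz
pumpkin purée: 6 oz × 10/3 × 28.35 g/oz ÷ 244 g/cup ≈ 2.3 cup
maple syrup: (3 tbsp + 1 tsp = 10/3 tbsp) × 10/3 × 15 mL/tbsp ≈ 166.7 mL

vegetable oil: 454.2 g; buttermilk: 1071.9 g; cornstarch: 58.8 oz; pumpkin purée: 2.3 cup; maple syrup: 166.7 mL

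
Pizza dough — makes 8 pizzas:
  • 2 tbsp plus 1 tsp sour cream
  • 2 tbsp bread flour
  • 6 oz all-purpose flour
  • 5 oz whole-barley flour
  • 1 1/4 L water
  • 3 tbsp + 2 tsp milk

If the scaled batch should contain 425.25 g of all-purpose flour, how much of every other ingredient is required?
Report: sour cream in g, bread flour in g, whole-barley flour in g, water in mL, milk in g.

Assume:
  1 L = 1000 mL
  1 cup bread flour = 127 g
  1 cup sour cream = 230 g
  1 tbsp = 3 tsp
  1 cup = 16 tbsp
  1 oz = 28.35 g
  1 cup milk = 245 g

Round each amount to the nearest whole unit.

sour cream: 84 g; bread flour: 40 g; whole-barley flour: 354 g; water: 3125 mL; milk: 140 g

The original recipe has 170.1 g of all-purpose flour, so the scaling factor is 425.25 ÷ 170.1 = 5/2 = 2.5.
sour cream: (2 tbsp + 1 tsp = 7/3 tbsp) × 5/2 ÷ 16 tbsp/cup × 230 g/cup ≈ 84 g
bread flour: 2 tbsp × 5/2 ÷ 16 tbsp/cup × 127 g/cup ≈ 40 g
whole-barley flour: 5 oz × 5/2 × 28.35 g/oz ≈ 354 g
water: 1.25 L × 5/2 × 1000 mL/L = 3125 mL
milk: (3 tbsp + 2 tsp = 11/3 tbsp) × 5/2 ÷ 16 tbsp/cup × 245 g/cup ≈ 140 g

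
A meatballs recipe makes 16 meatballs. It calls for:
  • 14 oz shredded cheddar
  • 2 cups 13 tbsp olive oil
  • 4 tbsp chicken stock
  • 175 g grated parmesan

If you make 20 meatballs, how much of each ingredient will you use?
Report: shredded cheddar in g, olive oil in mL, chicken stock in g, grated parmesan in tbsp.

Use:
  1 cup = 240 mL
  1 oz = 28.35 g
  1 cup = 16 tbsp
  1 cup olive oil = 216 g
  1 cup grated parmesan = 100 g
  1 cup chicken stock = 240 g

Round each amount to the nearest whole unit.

Scaling factor: 20/16 = 5/4 = 1.25.
shredded cheddar: 14 oz × 5/4 × 28.35 g/oz ≈ 496 g
olive oil: (2 cup + 13 tbsp = 2.8125 cup) × 5/4 × 240 mL/cup ≈ 844 mL
chicken stock: 4 tbsp × 5/4 ÷ 16 tbsp/cup × 240 g/cup = 75 g
grated parmesan: 175 g × 5/4 ÷ 100 g/cup × 16 tbsp/cup = 35 tbsp

shredded cheddar: 496 g; olive oil: 844 mL; chicken stock: 75 g; grated parmesan: 35 tbsp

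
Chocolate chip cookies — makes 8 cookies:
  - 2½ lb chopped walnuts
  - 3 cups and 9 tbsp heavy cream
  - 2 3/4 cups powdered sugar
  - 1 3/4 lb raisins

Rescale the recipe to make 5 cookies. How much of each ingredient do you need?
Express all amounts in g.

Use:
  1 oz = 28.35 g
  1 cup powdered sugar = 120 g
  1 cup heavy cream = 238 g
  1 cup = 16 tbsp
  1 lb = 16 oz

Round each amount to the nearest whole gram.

chopped walnuts: 709 g; heavy cream: 530 g; powdered sugar: 206 g; raisins: 496 g

Scaling factor: 5/8 = 0.625.
chopped walnuts: 2.5 lb × 5/8 × 16 oz/lb × 28.35 g/oz ≈ 709 g
heavy cream: (3 cup + 9 tbsp = 3.5625 cup) × 5/8 × 238 g/cup ≈ 530 g
powdered sugar: 2.75 cup × 5/8 × 120 g/cup ≈ 206 g
raisins: 1.75 lb × 5/8 × 16 oz/lb × 28.35 g/oz ≈ 496 g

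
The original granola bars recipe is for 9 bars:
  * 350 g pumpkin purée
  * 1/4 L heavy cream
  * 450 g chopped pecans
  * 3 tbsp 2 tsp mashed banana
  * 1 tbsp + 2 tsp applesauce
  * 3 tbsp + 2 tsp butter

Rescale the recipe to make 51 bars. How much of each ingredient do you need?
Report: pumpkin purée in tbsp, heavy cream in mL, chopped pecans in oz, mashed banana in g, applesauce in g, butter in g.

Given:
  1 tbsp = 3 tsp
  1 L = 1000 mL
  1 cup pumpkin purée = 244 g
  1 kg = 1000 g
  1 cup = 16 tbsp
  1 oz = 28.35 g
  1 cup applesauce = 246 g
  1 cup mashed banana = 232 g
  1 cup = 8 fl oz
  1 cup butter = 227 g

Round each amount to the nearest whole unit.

pumpkin purée: 130 tbsp; heavy cream: 1417 mL; chopped pecans: 90 oz; mashed banana: 301 g; applesauce: 145 g; butter: 295 g

Scaling factor: 51/9 = 17/3.
pumpkin purée: 350 g × 17/3 ÷ 244 g/cup × 16 tbsp/cup ≈ 130 tbsp
heavy cream: 0.25 L × 17/3 × 1000 mL/L ≈ 1417 mL
chopped pecans: 450 g × 17/3 ÷ 28.35 g/oz ≈ 90 oz
mashed banana: (3 tbsp + 2 tsp = 11/3 tbsp) × 17/3 ÷ 16 tbsp/cup × 232 g/cup ≈ 301 g
applesauce: (1 tbsp + 2 tsp = 5/3 tbsp) × 17/3 ÷ 16 tbsp/cup × 246 g/cup ≈ 145 g
butter: (3 tbsp + 2 tsp = 11/3 tbsp) × 17/3 ÷ 16 tbsp/cup × 227 g/cup ≈ 295 g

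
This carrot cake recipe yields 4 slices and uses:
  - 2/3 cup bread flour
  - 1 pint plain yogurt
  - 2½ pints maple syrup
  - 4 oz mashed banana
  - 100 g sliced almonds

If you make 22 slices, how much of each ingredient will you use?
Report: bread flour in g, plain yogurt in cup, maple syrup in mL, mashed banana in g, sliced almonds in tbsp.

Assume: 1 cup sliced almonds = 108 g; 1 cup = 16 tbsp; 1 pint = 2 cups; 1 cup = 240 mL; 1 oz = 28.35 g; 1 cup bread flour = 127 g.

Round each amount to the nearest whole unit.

Scaling factor: 22/4 = 11/2 = 5.5.
bread flour: 2/3 cup × 11/2 × 127 g/cup ≈ 466 g
plain yogurt: 1 pint × 11/2 × 2 cup/pint = 11 cup
maple syrup: 2.5 pint × 11/2 × 2 cup/pint × 240 mL/cup = 6600 mL
mashed banana: 4 oz × 11/2 × 28.35 g/oz ≈ 624 g
sliced almonds: 100 g × 11/2 ÷ 108 g/cup × 16 tbsp/cup ≈ 81 tbsp

bread flour: 466 g; plain yogurt: 11 cup; maple syrup: 6600 mL; mashed banana: 624 g; sliced almonds: 81 tbsp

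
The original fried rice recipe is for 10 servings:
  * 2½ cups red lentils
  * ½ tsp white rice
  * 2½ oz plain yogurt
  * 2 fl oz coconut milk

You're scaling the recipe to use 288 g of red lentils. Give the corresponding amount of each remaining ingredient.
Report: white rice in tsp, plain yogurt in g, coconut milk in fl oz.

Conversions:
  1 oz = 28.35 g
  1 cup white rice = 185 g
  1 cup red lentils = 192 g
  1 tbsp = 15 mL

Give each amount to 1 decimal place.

white rice: 0.3 tsp; plain yogurt: 42.5 g; coconut milk: 1.2 fl oz

The original recipe has 480 g of red lentils, so the scaling factor is 288 ÷ 480 = 3/5 = 0.6.
white rice: 0.5 tsp × 3/5 = 0.3 tsp
plain yogurt: 2.5 oz × 3/5 × 28.35 g/oz ≈ 42.5 g
coconut milk: 2 fl oz × 3/5 = 1.2 fl oz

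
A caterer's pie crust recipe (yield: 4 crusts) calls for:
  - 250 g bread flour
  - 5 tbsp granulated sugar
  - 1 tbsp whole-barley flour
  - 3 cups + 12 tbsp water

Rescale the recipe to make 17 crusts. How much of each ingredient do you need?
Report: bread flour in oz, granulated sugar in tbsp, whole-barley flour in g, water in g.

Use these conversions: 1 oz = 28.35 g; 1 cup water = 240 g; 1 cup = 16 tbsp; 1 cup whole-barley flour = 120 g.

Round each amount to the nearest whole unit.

bread flour: 37 oz; granulated sugar: 21 tbsp; whole-barley flour: 32 g; water: 3825 g

Scaling factor: 17/4 = 4.25.
bread flour: 250 g × 17/4 ÷ 28.35 g/oz ≈ 37 oz
granulated sugar: 5 tbsp × 17/4 ≈ 21 tbsp
whole-barley flour: 1 tbsp × 17/4 ÷ 16 tbsp/cup × 120 g/cup ≈ 32 g
water: (3 cup + 12 tbsp = 3.75 cup) × 17/4 × 240 g/cup = 3825 g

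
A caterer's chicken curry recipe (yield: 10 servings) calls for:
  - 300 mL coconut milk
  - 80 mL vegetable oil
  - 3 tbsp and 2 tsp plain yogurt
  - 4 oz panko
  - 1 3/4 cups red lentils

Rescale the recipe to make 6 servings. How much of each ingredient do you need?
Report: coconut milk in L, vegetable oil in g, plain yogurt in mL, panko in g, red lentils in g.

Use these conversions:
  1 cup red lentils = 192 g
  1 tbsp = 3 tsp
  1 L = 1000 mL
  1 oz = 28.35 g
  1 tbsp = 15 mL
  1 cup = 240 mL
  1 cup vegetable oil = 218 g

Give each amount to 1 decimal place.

Scaling factor: 6/10 = 3/5 = 0.6.
coconut milk: 300 mL × 3/5 ÷ 1000 mL/L ≈ 0.2 L
vegetable oil: 80 mL × 3/5 ÷ 240 mL/cup × 218 g/cup = 43.6 g
plain yogurt: (3 tbsp + 2 tsp = 11/3 tbsp) × 3/5 × 15 mL/tbsp = 33.0 mL
panko: 4 oz × 3/5 × 28.35 g/oz ≈ 68.0 g
red lentils: 1.75 cup × 3/5 × 192 g/cup = 201.6 g

coconut milk: 0.2 L; vegetable oil: 43.6 g; plain yogurt: 33.0 mL; panko: 68.0 g; red lentils: 201.6 g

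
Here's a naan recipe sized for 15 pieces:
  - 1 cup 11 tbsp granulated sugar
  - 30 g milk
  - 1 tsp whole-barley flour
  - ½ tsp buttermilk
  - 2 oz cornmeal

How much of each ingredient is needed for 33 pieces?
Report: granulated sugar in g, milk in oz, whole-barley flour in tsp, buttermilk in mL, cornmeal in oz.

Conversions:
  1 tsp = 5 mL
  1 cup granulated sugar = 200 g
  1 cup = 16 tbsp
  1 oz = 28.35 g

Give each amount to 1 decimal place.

Scaling factor: 33/15 = 11/5 = 2.2.
granulated sugar: (1 cup + 11 tbsp = 1.6875 cup) × 11/5 × 200 g/cup = 742.5 g
milk: 30 g × 11/5 ÷ 28.35 g/oz ≈ 2.3 oz
whole-barley flour: 1 tsp × 11/5 = 2.2 tsp
buttermilk: 0.5 tsp × 11/5 × 5 mL/tsp = 5.5 mL
cornmeal: 2 oz × 11/5 = 4.4 oz

granulated sugar: 742.5 g; milk: 2.3 oz; whole-barley flour: 2.2 tsp; buttermilk: 5.5 mL; cornmeal: 4.4 oz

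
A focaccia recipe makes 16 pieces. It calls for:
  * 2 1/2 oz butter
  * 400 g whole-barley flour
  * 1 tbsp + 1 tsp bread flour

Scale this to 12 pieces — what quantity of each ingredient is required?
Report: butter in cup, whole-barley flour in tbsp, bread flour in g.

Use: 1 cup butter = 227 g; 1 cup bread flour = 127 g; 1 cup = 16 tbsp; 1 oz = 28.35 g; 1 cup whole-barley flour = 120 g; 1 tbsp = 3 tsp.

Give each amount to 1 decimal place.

butter: 0.2 cup; whole-barley flour: 40.0 tbsp; bread flour: 7.9 g

Scaling factor: 12/16 = 3/4 = 0.75.
butter: 2.5 oz × 3/4 × 28.35 g/oz ÷ 227 g/cup ≈ 0.2 cup
whole-barley flour: 400 g × 3/4 ÷ 120 g/cup × 16 tbsp/cup = 40.0 tbsp
bread flour: (1 tbsp + 1 tsp = 4/3 tbsp) × 3/4 ÷ 16 tbsp/cup × 127 g/cup ≈ 7.9 g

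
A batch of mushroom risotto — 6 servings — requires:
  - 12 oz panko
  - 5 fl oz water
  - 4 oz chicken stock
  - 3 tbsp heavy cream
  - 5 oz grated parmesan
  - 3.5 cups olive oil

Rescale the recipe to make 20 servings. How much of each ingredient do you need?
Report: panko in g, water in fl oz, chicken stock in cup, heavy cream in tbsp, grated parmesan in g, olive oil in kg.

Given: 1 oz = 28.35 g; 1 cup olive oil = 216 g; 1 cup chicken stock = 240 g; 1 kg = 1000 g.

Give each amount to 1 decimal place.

Scaling factor: 20/6 = 10/3.
panko: 12 oz × 10/3 × 28.35 g/oz = 1134.0 g
water: 5 fl oz × 10/3 ≈ 16.7 fl oz
chicken stock: 4 oz × 10/3 × 28.35 g/oz ÷ 240 g/cup ≈ 1.6 cup
heavy cream: 3 tbsp × 10/3 = 10.0 tbsp
grated parmesan: 5 oz × 10/3 × 28.35 g/oz = 472.5 g
olive oil: 3.5 cup × 10/3 × 216 g/cup ÷ 1000 g/kg ≈ 2.5 kg

panko: 1134.0 g; water: 16.7 fl oz; chicken stock: 1.6 cup; heavy cream: 10.0 tbsp; grated parmesan: 472.5 g; olive oil: 2.5 kg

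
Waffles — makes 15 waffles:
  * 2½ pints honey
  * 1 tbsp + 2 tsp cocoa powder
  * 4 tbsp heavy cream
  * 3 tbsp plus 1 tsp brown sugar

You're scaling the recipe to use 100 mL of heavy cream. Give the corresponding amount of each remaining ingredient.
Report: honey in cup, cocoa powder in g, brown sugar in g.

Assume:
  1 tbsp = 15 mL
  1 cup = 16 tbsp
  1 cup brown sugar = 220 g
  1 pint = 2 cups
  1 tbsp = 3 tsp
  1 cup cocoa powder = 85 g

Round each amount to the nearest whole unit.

honey: 8 cup; cocoa powder: 15 g; brown sugar: 76 g

The original recipe has 60 mL of heavy cream, so the scaling factor is 100 ÷ 60 = 5/3.
honey: 2.5 pint × 5/3 × 2 cup/pint ≈ 8 cup
cocoa powder: (1 tbsp + 2 tsp = 5/3 tbsp) × 5/3 ÷ 16 tbsp/cup × 85 g/cup ≈ 15 g
brown sugar: (3 tbsp + 1 tsp = 10/3 tbsp) × 5/3 ÷ 16 tbsp/cup × 220 g/cup ≈ 76 g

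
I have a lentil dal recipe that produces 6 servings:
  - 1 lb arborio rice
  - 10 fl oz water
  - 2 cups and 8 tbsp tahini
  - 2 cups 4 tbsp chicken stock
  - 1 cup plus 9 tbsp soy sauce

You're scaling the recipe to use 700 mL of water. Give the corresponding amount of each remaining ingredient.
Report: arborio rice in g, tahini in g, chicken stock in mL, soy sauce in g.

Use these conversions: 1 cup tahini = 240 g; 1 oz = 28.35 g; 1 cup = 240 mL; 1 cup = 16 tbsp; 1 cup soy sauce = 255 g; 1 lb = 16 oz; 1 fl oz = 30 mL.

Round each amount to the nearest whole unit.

arborio rice: 1058 g; tahini: 1400 g; chicken stock: 1260 mL; soy sauce: 930 g

The original recipe has 300 mL of water, so the scaling factor is 700 ÷ 300 = 7/3.
arborio rice: 1 lb × 7/3 × 16 oz/lb × 28.35 g/oz ≈ 1058 g
tahini: (2 cup + 8 tbsp = 2.5 cup) × 7/3 × 240 g/cup = 1400 g
chicken stock: (2 cup + 4 tbsp = 2.25 cup) × 7/3 × 240 mL/cup = 1260 mL
soy sauce: (1 cup + 9 tbsp = 1.5625 cup) × 7/3 × 255 g/cup ≈ 930 g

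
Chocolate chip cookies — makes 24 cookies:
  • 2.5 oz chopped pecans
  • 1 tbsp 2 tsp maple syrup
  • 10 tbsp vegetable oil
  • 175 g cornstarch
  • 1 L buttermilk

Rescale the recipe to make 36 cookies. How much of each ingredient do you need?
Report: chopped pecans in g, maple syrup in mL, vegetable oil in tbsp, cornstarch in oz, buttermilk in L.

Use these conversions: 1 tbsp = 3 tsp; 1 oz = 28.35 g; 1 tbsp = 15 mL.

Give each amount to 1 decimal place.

chopped pecans: 106.3 g; maple syrup: 37.5 mL; vegetable oil: 15.0 tbsp; cornstarch: 9.3 oz; buttermilk: 1.5 L

Scaling factor: 36/24 = 3/2 = 1.5.
chopped pecans: 2.5 oz × 3/2 × 28.35 g/oz ≈ 106.3 g
maple syrup: (1 tbsp + 2 tsp = 5/3 tbsp) × 3/2 × 15 mL/tbsp = 37.5 mL
vegetable oil: 10 tbsp × 3/2 = 15.0 tbsp
cornstarch: 175 g × 3/2 ÷ 28.35 g/oz ≈ 9.3 oz
buttermilk: 1 L × 3/2 = 1.5 L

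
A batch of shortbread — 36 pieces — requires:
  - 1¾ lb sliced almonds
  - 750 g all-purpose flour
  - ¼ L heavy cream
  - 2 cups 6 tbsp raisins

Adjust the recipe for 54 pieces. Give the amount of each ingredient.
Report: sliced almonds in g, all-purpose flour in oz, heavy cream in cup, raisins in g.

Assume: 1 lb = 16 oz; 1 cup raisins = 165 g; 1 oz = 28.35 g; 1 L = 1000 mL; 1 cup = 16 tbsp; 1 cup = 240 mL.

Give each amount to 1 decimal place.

Scaling factor: 54/36 = 3/2 = 1.5.
sliced almonds: 1.75 lb × 3/2 × 16 oz/lb × 28.35 g/oz = 1190.7 g
all-purpose flour: 750 g × 3/2 ÷ 28.35 g/oz ≈ 39.7 oz
heavy cream: 0.25 L × 3/2 × 1000 mL/L ÷ 240 mL/cup ≈ 1.6 cup
raisins: (2 cup + 6 tbsp = 2.375 cup) × 3/2 × 165 g/cup ≈ 587.8 g

sliced almonds: 1190.7 g; all-purpose flour: 39.7 oz; heavy cream: 1.6 cup; raisins: 587.8 g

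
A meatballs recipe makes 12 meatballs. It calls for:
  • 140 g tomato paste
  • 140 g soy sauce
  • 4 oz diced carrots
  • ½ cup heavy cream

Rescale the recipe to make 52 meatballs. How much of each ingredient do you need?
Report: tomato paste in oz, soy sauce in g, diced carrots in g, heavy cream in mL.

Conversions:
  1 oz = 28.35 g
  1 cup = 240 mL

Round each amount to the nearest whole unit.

tomato paste: 21 oz; soy sauce: 607 g; diced carrots: 491 g; heavy cream: 520 mL

Scaling factor: 52/12 = 13/3.
tomato paste: 140 g × 13/3 ÷ 28.35 g/oz ≈ 21 oz
soy sauce: 140 g × 13/3 ≈ 607 g
diced carrots: 4 oz × 13/3 × 28.35 g/oz ≈ 491 g
heavy cream: 0.5 cup × 13/3 × 240 mL/cup = 520 mL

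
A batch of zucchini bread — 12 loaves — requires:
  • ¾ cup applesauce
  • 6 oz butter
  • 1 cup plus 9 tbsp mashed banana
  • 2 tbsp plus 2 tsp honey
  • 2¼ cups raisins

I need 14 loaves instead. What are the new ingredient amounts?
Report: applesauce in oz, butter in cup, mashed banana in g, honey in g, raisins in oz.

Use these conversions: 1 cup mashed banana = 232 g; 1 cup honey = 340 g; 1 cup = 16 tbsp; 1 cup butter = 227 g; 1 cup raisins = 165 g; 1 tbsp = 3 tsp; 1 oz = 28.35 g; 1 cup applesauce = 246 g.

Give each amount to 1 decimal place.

Scaling factor: 14/12 = 7/6.
applesauce: 0.75 cup × 7/6 × 246 g/cup ÷ 28.35 g/oz ≈ 7.6 oz
butter: 6 oz × 7/6 × 28.35 g/oz ÷ 227 g/cup ≈ 0.9 cup
mashed banana: (1 cup + 9 tbsp = 1.5625 cup) × 7/6 × 232 g/cup ≈ 422.9 g
honey: (2 tbsp + 2 tsp = 8/3 tbsp) × 7/6 ÷ 16 tbsp/cup × 340 g/cup ≈ 66.1 g
raisins: 2.25 cup × 7/6 × 165 g/cup ÷ 28.35 g/oz ≈ 15.3 oz

applesauce: 7.6 oz; butter: 0.9 cup; mashed banana: 422.9 g; honey: 66.1 g; raisins: 15.3 oz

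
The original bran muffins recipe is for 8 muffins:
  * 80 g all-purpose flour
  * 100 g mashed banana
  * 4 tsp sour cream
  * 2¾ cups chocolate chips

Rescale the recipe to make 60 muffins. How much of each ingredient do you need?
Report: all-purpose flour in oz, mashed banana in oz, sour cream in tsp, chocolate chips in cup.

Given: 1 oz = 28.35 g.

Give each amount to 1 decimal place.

all-purpose flour: 21.2 oz; mashed banana: 26.5 oz; sour cream: 30.0 tsp; chocolate chips: 20.6 cup

Scaling factor: 60/8 = 15/2 = 7.5.
all-purpose flour: 80 g × 15/2 ÷ 28.35 g/oz ≈ 21.2 oz
mashed banana: 100 g × 15/2 ÷ 28.35 g/oz ≈ 26.5 oz
sour cream: 4 tsp × 15/2 = 30.0 tsp
chocolate chips: 2.75 cup × 15/2 ≈ 20.6 cup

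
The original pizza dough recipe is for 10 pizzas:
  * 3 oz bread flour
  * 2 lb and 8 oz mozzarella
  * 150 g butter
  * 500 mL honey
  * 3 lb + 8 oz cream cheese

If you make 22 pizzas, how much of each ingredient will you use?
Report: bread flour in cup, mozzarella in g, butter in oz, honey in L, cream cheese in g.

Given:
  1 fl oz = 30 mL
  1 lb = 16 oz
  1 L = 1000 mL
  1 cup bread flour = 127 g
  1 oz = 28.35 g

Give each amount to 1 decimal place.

bread flour: 1.5 cup; mozzarella: 2494.8 g; butter: 11.6 oz; honey: 1.1 L; cream cheese: 3492.7 g

Scaling factor: 22/10 = 11/5 = 2.2.
bread flour: 3 oz × 11/5 × 28.35 g/oz ÷ 127 g/cup ≈ 1.5 cup
mozzarella: (2 lb + 8 oz = 2.5 lb) × 11/5 × 16 oz/lb × 28.35 g/oz = 2494.8 g
butter: 150 g × 11/5 ÷ 28.35 g/oz ≈ 11.6 oz
honey: 500 mL × 11/5 ÷ 1000 mL/L = 1.1 L
cream cheese: (3 lb + 8 oz = 3.5 lb) × 11/5 × 16 oz/lb × 28.35 g/oz ≈ 3492.7 g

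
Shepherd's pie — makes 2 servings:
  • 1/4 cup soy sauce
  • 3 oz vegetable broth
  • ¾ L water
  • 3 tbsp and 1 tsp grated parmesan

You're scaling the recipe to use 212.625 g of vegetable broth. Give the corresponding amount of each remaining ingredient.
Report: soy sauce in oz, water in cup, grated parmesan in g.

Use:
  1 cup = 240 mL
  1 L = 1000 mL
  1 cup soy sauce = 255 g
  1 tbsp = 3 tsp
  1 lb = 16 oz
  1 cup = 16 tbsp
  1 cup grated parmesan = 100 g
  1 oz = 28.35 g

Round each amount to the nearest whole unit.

The original recipe has 85.05 g of vegetable broth, so the scaling factor is 212.625 ÷ 85.05 = 5/2 = 2.5.
soy sauce: 0.25 cup × 5/2 × 255 g/cup ÷ 28.35 g/oz ≈ 6 oz
water: 0.75 L × 5/2 × 1000 mL/L ÷ 240 mL/cup ≈ 8 cup
grated parmesan: (3 tbsp + 1 tsp = 10/3 tbsp) × 5/2 ÷ 16 tbsp/cup × 100 g/cup ≈ 52 g

soy sauce: 6 oz; water: 8 cup; grated parmesan: 52 g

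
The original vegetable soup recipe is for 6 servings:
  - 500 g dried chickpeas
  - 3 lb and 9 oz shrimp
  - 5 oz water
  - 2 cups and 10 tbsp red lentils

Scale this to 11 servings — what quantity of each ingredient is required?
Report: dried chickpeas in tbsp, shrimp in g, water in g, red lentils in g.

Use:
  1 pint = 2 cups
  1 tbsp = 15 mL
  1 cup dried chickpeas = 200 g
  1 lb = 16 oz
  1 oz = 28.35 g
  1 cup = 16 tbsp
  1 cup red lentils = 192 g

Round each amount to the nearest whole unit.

Scaling factor: 11/6.
dried chickpeas: 500 g × 11/6 ÷ 200 g/cup × 16 tbsp/cup ≈ 73 tbsp
shrimp: (3 lb + 9 oz = 3.5625 lb) × 11/6 × 16 oz/lb × 28.35 g/oz ≈ 2963 g
water: 5 oz × 11/6 × 28.35 g/oz ≈ 260 g
red lentils: (2 cup + 10 tbsp = 2.625 cup) × 11/6 × 192 g/cup = 924 g

dried chickpeas: 73 tbsp; shrimp: 2963 g; water: 260 g; red lentils: 924 g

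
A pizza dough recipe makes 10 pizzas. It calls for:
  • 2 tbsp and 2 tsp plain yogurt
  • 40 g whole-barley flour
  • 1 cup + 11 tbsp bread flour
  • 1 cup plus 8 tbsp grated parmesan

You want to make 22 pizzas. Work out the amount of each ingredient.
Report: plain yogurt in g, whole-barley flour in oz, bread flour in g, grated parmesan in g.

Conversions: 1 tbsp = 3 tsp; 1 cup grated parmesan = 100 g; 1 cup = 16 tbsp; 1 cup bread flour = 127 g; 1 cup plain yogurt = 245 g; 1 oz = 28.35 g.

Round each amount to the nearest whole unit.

plain yogurt: 90 g; whole-barley flour: 3 oz; bread flour: 471 g; grated parmesan: 330 g

Scaling factor: 22/10 = 11/5 = 2.2.
plain yogurt: (2 tbsp + 2 tsp = 8/3 tbsp) × 11/5 ÷ 16 tbsp/cup × 245 g/cup ≈ 90 g
whole-barley flour: 40 g × 11/5 ÷ 28.35 g/oz ≈ 3 oz
bread flour: (1 cup + 11 tbsp = 1.6875 cup) × 11/5 × 127 g/cup ≈ 471 g
grated parmesan: (1 cup + 8 tbsp = 1.5 cup) × 11/5 × 100 g/cup = 330 g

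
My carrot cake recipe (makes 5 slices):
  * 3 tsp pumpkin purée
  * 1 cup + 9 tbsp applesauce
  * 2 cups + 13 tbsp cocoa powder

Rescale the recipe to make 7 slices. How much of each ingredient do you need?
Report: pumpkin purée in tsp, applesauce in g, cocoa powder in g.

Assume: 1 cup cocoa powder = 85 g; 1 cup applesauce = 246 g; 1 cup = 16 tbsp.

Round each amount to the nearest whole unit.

Scaling factor: 7/5 = 1.4.
pumpkin purée: 3 tsp × 7/5 ≈ 4 tsp
applesauce: (1 cup + 9 tbsp = 1.5625 cup) × 7/5 × 246 g/cup ≈ 538 g
cocoa powder: (2 cup + 13 tbsp = 2.8125 cup) × 7/5 × 85 g/cup ≈ 335 g

pumpkin purée: 4 tsp; applesauce: 538 g; cocoa powder: 335 g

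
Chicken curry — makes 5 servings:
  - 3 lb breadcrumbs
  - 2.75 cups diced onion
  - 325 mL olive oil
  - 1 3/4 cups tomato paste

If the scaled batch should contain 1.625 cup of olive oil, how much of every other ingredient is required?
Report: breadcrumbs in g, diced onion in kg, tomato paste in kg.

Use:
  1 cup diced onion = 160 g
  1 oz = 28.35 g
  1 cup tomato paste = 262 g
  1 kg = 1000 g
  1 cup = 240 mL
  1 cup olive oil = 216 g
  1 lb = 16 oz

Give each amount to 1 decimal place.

The original recipe has 65/48 cup of olive oil, so the scaling factor is 1.625 ÷ 65/48 = 6/5 = 1.2.
breadcrumbs: 3 lb × 6/5 × 16 oz/lb × 28.35 g/oz ≈ 1633.0 g
diced onion: 2.75 cup × 6/5 × 160 g/cup ÷ 1000 g/kg ≈ 0.5 kg
tomato paste: 1.75 cup × 6/5 × 262 g/cup ÷ 1000 g/kg ≈ 0.6 kg

breadcrumbs: 1633.0 g; diced onion: 0.5 kg; tomato paste: 0.6 kg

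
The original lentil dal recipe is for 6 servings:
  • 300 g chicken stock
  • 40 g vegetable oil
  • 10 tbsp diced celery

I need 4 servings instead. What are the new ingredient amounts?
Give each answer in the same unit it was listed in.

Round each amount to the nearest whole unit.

chicken stock: 200 g; vegetable oil: 27 g; diced celery: 7 tbsp

Scaling factor: 4/6 = 2/3.
chicken stock: 300 g × 2/3 = 200 g
vegetable oil: 40 g × 2/3 ≈ 27 g
diced celery: 10 tbsp × 2/3 ≈ 7 tbsp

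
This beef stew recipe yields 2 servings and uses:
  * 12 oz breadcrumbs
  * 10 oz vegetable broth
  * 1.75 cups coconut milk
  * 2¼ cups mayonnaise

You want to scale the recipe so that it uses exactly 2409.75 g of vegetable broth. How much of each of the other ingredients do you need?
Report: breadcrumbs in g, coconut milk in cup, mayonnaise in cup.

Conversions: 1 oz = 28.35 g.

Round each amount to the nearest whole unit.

breadcrumbs: 2892 g; coconut milk: 15 cup; mayonnaise: 19 cup

The original recipe has 283.5 g of vegetable broth, so the scaling factor is 2409.75 ÷ 283.5 = 17/2 = 8.5.
breadcrumbs: 12 oz × 17/2 × 28.35 g/oz ≈ 2892 g
coconut milk: 1.75 cup × 17/2 ≈ 15 cup
mayonnaise: 2.25 cup × 17/2 ≈ 19 cup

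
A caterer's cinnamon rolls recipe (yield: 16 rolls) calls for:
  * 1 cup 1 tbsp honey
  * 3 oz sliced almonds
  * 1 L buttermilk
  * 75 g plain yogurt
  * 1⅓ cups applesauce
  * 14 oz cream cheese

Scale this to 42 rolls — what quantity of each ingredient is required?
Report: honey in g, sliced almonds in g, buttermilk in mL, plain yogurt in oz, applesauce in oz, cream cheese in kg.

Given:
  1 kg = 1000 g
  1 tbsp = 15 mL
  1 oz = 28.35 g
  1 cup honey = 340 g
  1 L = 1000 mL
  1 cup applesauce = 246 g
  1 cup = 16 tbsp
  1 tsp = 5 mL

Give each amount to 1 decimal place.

Scaling factor: 42/16 = 21/8 = 2.625.
honey: (1 cup + 1 tbsp = 1.0625 cup) × 21/8 × 340 g/cup ≈ 948.3 g
sliced almonds: 3 oz × 21/8 × 28.35 g/oz ≈ 223.3 g
buttermilk: 1 L × 21/8 × 1000 mL/L = 2625.0 mL
plain yogurt: 75 g × 21/8 ÷ 28.35 g/oz ≈ 6.9 oz
applesauce: 4/3 cup × 21/8 × 246 g/cup ÷ 28.35 g/oz ≈ 30.4 oz
cream cheese: 14 oz × 21/8 × 28.35 g/oz ÷ 1000 g/kg ≈ 1.0 kg

honey: 948.3 g; sliced almonds: 223.3 g; buttermilk: 2625.0 mL; plain yogurt: 6.9 oz; applesauce: 30.4 oz; cream cheese: 1.0 kg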